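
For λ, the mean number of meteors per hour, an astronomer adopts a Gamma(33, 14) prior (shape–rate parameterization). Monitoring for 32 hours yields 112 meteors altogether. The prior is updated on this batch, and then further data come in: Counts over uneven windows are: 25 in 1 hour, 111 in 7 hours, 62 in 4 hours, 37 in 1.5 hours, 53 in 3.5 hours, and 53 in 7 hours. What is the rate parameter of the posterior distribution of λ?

70

Total count 112 over total exposure 32 hours.
After the first batch: Gamma(33 + 112, 14 + 32) = Gamma(145, 46).
Total count: 25 + 111 + 62 + 37 + 53 + 53 = 341.
Total exposure: 1 + 7 + 4 + 1.5 + 3.5 + 7 = 24 hours.
After the second batch: Gamma(145 + 341, 46 + 24) = Gamma(486, 70).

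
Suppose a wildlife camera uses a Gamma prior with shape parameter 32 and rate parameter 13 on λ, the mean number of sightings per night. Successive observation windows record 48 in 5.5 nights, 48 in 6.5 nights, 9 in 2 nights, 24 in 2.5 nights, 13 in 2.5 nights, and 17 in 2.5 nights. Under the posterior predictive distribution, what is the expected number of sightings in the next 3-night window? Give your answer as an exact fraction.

Total count: 48 + 48 + 9 + 24 + 13 + 17 = 159.
Total exposure: 5.5 + 6.5 + 2 + 2.5 + 2.5 + 2.5 = 21.5 nights.
Gamma(α, β) with Poisson data over total exposure Σt gives posterior Gamma(α+Σx, β+Σt) = Gamma(191, 69/2).
Predictive mean over a 3-night window = T·E[λ|data] = 3·191/(69/2) = 382/23.

382/23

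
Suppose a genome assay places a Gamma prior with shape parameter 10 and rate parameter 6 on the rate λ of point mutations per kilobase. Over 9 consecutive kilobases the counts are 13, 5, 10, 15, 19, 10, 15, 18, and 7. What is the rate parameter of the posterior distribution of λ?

15

Total count: 13 + 5 + 10 + 15 + 19 + 10 + 15 + 18 + 7 = 112.
Total exposure: 9 kilobases.
Gamma(α, β) with Poisson data over total exposure Σt gives posterior Gamma(α+Σx, β+Σt) = Gamma(122, 15).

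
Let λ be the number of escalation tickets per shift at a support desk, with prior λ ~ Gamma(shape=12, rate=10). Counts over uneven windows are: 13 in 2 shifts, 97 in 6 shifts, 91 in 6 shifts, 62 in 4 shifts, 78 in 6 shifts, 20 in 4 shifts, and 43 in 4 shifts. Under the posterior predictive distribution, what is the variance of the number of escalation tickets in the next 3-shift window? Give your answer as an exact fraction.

1560/49

Total count: 13 + 97 + 91 + 62 + 78 + 20 + 43 = 404.
Total exposure: 2 + 6 + 6 + 4 + 6 + 4 + 4 = 32 shifts.
Conjugate update: add total count to the shape and total exposure to the rate, giving Gamma(416, 42).
The posterior predictive for a window of length T is Negative Binomial with variance T·α'·(β'+T)/β'² = 3·416·45/1764 = 1560/49.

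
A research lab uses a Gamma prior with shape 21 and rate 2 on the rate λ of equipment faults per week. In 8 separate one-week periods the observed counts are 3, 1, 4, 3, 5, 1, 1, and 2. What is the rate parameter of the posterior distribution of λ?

Total count: 3 + 1 + 4 + 3 + 5 + 1 + 1 + 2 = 20.
Total exposure: 8 weeks.
Gamma(α, β) with Poisson data over total exposure Σt gives posterior Gamma(α+Σx, β+Σt) = Gamma(41, 10).

10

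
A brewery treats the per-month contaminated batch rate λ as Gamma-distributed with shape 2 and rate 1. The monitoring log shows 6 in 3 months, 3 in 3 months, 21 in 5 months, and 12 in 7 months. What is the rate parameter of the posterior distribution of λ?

19

Total count: 6 + 3 + 21 + 12 = 42.
Total exposure: 3 + 3 + 5 + 7 = 18 months.
Conjugate update: add total count to the shape and total exposure to the rate, giving Gamma(44, 19).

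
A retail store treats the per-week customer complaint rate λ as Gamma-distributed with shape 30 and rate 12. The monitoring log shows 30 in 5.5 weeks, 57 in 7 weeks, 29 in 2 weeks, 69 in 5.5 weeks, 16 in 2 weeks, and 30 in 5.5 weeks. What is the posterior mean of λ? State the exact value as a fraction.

Total count: 30 + 57 + 29 + 69 + 16 + 30 = 231.
Total exposure: 5.5 + 7 + 2 + 5.5 + 2 + 5.5 = 27.5 weeks.
The Gamma prior is conjugate for the Poisson rate, so λ | data ~ Gamma(30+231, 12+27.5) = Gamma(261, 79/2).
Posterior mean = α'/β' = 261/(79/2) = 522/79.

522/79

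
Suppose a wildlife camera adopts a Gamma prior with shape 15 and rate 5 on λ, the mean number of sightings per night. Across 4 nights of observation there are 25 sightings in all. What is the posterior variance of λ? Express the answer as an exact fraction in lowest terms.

40/81

Total count 25 over total exposure 4 nights.
The Gamma prior is conjugate for the Poisson rate, so λ | data ~ Gamma(15+25, 5+4) = Gamma(40, 9).
Posterior variance = α'/β'² = 40/81.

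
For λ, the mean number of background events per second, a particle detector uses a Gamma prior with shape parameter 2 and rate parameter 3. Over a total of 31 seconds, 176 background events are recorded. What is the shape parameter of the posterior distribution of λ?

178

Total count 176 over total exposure 31 seconds.
Posterior: α' = 2 + 176 = 178, β' = 3 + 31 = 34.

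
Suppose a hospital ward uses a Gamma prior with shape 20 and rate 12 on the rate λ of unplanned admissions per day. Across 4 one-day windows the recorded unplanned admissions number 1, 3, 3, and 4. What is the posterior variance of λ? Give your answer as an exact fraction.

31/256

Total count: 1 + 3 + 3 + 4 = 11.
Total exposure: 4 days.
Gamma(α, β) with Poisson data over total exposure Σt gives posterior Gamma(α+Σx, β+Σt) = Gamma(31, 16).
Posterior variance = α'/β'² = 31/256.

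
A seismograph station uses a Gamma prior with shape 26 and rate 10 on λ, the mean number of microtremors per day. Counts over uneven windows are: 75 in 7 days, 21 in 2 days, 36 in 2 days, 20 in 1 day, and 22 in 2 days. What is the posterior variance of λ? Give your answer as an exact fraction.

25/72

Total count: 75 + 21 + 36 + 20 + 22 = 174.
Total exposure: 7 + 2 + 2 + 1 + 2 = 14 days.
The Gamma prior is conjugate for the Poisson rate, so λ | data ~ Gamma(26+174, 10+14) = Gamma(200, 24).
Posterior variance = α'/β'² = 200/576 = 25/72.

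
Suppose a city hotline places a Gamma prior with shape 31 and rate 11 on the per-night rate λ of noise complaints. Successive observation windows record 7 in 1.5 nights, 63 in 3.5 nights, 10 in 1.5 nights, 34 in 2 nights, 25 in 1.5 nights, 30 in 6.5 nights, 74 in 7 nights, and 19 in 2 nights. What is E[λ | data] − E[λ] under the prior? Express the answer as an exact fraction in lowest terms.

Total count: 7 + 63 + 10 + 34 + 25 + 30 + 74 + 19 = 262.
Total exposure: 1.5 + 3.5 + 1.5 + 2 + 1.5 + 6.5 + 7 + 2 = 25.5 nights.
The Gamma prior is conjugate for the Poisson rate, so λ | data ~ Gamma(31+262, 11+25.5) = Gamma(293, 73/2).
Posterior mean = 293/(73/2) = 586/73; prior mean = 31/11 = 31/11. Difference = 586/73 − 31/11 = 4183/803.

4183/803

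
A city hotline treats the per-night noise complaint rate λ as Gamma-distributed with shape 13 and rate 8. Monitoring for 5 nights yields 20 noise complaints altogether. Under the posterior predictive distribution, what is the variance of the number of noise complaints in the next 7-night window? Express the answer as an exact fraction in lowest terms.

4620/169

Total count 20 over total exposure 5 nights.
The Gamma prior is conjugate for the Poisson rate, so λ | data ~ Gamma(13+20, 8+5) = Gamma(33, 13).
The posterior predictive for a window of length T is Negative Binomial with variance T·α'·(β'+T)/β'² = 7·33·20/169 = 4620/169.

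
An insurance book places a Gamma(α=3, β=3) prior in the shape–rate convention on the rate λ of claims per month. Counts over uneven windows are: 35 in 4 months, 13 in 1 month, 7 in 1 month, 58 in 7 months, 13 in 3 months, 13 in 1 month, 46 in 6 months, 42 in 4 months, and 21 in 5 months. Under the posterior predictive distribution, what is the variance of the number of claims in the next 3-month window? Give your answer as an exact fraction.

Total count: 35 + 13 + 7 + 58 + 13 + 13 + 46 + 42 + 21 = 248.
Total exposure: 4 + 1 + 1 + 7 + 3 + 1 + 6 + 4 + 5 = 32 months.
The Gamma prior is conjugate for the Poisson rate, so λ | data ~ Gamma(3+248, 3+32) = Gamma(251, 35).
The posterior predictive for a window of length T is Negative Binomial with variance T·α'·(β'+T)/β'² = 3·251·38/1225 = 28614/1225.

28614/1225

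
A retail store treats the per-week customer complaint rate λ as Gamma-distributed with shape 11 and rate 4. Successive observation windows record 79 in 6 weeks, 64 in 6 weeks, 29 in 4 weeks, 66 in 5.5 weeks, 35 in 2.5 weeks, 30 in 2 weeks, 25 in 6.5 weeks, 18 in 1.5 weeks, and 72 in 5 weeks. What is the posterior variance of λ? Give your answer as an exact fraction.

429/1849

Total count: 79 + 64 + 29 + 66 + 35 + 30 + 25 + 18 + 72 = 418.
Total exposure: 6 + 6 + 4 + 5.5 + 2.5 + 2 + 6.5 + 1.5 + 5 = 39 weeks.
Conjugate update: add total count to the shape and total exposure to the rate, giving Gamma(429, 43).
Posterior variance = α'/β'² = 429/1849.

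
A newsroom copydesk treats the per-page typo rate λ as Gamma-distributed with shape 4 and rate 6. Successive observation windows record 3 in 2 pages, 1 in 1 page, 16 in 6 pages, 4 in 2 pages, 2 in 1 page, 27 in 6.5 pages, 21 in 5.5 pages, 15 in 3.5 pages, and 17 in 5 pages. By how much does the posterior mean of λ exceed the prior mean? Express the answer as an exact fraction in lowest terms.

Total count: 3 + 1 + 16 + 4 + 2 + 27 + 21 + 15 + 17 = 106.
Total exposure: 2 + 1 + 6 + 2 + 1 + 6.5 + 5.5 + 3.5 + 5 = 32.5 pages.
Gamma(α, β) with Poisson data over total exposure Σt gives posterior Gamma(α+Σx, β+Σt) = Gamma(110, 77/2).
Posterior mean = 110/(77/2) = 20/7; prior mean = 4/6 = 2/3. Difference = 20/7 − 2/3 = 46/21.

46/21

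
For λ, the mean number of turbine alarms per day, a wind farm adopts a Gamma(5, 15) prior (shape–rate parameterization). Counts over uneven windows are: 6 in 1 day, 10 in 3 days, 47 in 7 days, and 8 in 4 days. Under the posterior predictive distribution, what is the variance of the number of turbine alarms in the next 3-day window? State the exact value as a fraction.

Total count: 6 + 10 + 47 + 8 = 71.
Total exposure: 1 + 3 + 7 + 4 = 15 days.
Gamma(α, β) with Poisson data over total exposure Σt gives posterior Gamma(α+Σx, β+Σt) = Gamma(76, 30).
The posterior predictive for a window of length T is Negative Binomial with variance T·α'·(β'+T)/β'² = 3·76·33/900 = 209/25.

209/25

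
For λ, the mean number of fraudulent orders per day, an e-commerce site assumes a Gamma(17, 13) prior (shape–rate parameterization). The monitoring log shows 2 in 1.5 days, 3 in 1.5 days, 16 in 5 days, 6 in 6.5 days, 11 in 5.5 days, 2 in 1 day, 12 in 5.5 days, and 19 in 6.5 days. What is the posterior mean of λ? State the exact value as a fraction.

44/23

Total count: 2 + 3 + 16 + 6 + 11 + 2 + 12 + 19 = 71.
Total exposure: 1.5 + 1.5 + 5 + 6.5 + 5.5 + 1 + 5.5 + 6.5 = 33 days.
Posterior: α' = 17 + 71 = 88, β' = 13 + 33 = 46.
Posterior mean = α'/β' = 88/46 = 44/23.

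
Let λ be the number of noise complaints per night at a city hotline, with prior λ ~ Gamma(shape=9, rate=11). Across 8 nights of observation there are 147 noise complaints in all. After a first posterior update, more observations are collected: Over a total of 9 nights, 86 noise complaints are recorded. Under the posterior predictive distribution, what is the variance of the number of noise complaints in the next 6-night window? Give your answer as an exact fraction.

Total count 147 over total exposure 8 nights.
After the first batch: Gamma(9 + 147, 11 + 8) = Gamma(156, 19).
Total count 86 over total exposure 9 nights.
After the second batch: Gamma(156 + 86, 19 + 9) = Gamma(242, 28).
The posterior predictive for a window of length T is Negative Binomial with variance T·α'·(β'+T)/β'² = 6·242·34/784 = 6171/98.

6171/98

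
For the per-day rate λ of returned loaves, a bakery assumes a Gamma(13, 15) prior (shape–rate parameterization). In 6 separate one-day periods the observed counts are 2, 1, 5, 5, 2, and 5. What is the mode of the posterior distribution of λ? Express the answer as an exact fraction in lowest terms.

32/21

Total count: 2 + 1 + 5 + 5 + 2 + 5 = 20.
Total exposure: 6 days.
The Gamma prior is conjugate for the Poisson rate, so λ | data ~ Gamma(13+20, 15+6) = Gamma(33, 21).
Posterior mode = (α'−1)/β' = 32/21.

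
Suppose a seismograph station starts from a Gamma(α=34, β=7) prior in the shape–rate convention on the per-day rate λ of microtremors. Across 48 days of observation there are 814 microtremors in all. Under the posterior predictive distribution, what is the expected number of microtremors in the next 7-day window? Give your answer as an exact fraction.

5936/55

Total count 814 over total exposure 48 days.
The Gamma prior is conjugate for the Poisson rate, so λ | data ~ Gamma(34+814, 7+48) = Gamma(848, 55).
Predictive mean over a 7-day window = T·E[λ|data] = 7·848/55 = 5936/55.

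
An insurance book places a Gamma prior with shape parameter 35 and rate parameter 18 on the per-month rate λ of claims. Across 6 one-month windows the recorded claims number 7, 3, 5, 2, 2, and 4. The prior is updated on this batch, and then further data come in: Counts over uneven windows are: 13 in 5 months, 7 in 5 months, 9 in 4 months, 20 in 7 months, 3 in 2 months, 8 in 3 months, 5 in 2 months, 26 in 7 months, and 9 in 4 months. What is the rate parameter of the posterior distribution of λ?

63

Total count: 7 + 3 + 5 + 2 + 2 + 4 = 23.
Total exposure: 6 months.
After the first batch: Gamma(35 + 23, 18 + 6) = Gamma(58, 24).
Total count: 13 + 7 + 9 + 20 + 3 + 8 + 5 + 26 + 9 = 100.
Total exposure: 5 + 5 + 4 + 7 + 2 + 3 + 2 + 7 + 4 = 39 months.
After the second batch: Gamma(58 + 100, 24 + 39) = Gamma(158, 63).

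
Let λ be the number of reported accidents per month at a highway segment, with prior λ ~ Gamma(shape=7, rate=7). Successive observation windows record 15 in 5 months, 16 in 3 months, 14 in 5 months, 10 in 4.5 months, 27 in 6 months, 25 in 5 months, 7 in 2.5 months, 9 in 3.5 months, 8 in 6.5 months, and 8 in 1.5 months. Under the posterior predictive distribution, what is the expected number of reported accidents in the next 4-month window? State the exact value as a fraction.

Total count: 15 + 16 + 14 + 10 + 27 + 25 + 7 + 9 + 8 + 8 = 139.
Total exposure: 5 + 3 + 5 + 4.5 + 6 + 5 + 2.5 + 3.5 + 6.5 + 1.5 = 42.5 months.
The Gamma prior is conjugate for the Poisson rate, so λ | data ~ Gamma(7+139, 7+42.5) = Gamma(146, 99/2).
Predictive mean over a 4-month window = T·E[λ|data] = 4·146/(99/2) = 1168/99.

1168/99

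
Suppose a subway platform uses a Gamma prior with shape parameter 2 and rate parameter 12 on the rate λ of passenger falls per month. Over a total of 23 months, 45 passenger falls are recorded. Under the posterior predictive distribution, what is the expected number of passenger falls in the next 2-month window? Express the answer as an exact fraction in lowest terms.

94/35

Total count 45 over total exposure 23 months.
The Gamma prior is conjugate for the Poisson rate, so λ | data ~ Gamma(2+45, 12+23) = Gamma(47, 35).
Predictive mean over a 2-month window = T·E[λ|data] = 2·47/35 = 94/35.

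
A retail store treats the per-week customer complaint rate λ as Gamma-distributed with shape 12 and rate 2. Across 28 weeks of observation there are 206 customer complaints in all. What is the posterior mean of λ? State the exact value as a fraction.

109/15

Total count 206 over total exposure 28 weeks.
Posterior: α' = 12 + 206 = 218, β' = 2 + 28 = 30.
Posterior mean = α'/β' = 218/30 = 109/15.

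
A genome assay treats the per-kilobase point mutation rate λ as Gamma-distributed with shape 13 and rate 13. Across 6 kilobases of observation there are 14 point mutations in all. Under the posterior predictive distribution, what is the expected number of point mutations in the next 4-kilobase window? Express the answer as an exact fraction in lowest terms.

Total count 14 over total exposure 6 kilobases.
Posterior: α' = 13 + 14 = 27, β' = 13 + 6 = 19.
Predictive mean over a 4-kilobase window = T·E[λ|data] = 4·27/19 = 108/19.

108/19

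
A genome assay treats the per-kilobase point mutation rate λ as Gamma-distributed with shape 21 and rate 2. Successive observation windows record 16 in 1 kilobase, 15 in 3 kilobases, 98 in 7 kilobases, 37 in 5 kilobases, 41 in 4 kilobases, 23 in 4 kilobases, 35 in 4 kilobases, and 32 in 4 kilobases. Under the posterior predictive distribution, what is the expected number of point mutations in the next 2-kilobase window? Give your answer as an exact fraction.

Total count: 16 + 15 + 98 + 37 + 41 + 23 + 35 + 32 = 297.
Total exposure: 1 + 3 + 7 + 5 + 4 + 4 + 4 + 4 = 32 kilobases.
Posterior: α' = 21 + 297 = 318, β' = 2 + 32 = 34.
Predictive mean over a 2-kilobase window = T·E[λ|data] = 2·318/34 = 318/17.

318/17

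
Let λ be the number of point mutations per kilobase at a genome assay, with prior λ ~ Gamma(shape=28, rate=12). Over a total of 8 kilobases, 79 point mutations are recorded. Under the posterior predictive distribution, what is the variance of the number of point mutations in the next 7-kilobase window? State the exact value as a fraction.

20223/400

Total count 79 over total exposure 8 kilobases.
Gamma(α, β) with Poisson data over total exposure Σt gives posterior Gamma(α+Σx, β+Σt) = Gamma(107, 20).
The posterior predictive for a window of length T is Negative Binomial with variance T·α'·(β'+T)/β'² = 7·107·27/400 = 20223/400.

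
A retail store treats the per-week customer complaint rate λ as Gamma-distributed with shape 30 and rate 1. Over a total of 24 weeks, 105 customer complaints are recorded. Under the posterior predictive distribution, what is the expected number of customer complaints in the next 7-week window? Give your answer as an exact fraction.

189/5

Total count 105 over total exposure 24 weeks.
The Gamma prior is conjugate for the Poisson rate, so λ | data ~ Gamma(30+105, 1+24) = Gamma(135, 25).
Predictive mean over a 7-week window = T·E[λ|data] = 7·135/25 = 189/5.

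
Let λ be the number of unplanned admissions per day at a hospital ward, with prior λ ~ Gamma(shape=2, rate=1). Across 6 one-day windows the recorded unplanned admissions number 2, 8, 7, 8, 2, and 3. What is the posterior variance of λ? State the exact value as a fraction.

Total count: 2 + 8 + 7 + 8 + 2 + 3 = 30.
Total exposure: 6 days.
Gamma(α, β) with Poisson data over total exposure Σt gives posterior Gamma(α+Σx, β+Σt) = Gamma(32, 7).
Posterior variance = α'/β'² = 32/49.

32/49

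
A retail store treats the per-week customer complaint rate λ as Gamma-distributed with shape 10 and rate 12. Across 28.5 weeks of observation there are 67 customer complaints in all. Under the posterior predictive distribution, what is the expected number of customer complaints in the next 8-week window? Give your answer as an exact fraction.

1232/81

Total count 67 over total exposure 28.5 weeks.
By Gamma–Poisson conjugacy, the posterior is Gamma(α + Σx, β + Σt) = Gamma(10 + 67, 12 + 28.5) = Gamma(77, 81/2).
Predictive mean over an 8-week window = T·E[λ|data] = 8·77/(81/2) = 1232/81.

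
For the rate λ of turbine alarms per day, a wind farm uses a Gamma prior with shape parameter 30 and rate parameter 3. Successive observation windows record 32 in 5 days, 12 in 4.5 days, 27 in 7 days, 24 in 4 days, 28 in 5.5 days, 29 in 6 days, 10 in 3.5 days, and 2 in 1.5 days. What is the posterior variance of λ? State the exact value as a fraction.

Total count: 32 + 12 + 27 + 24 + 28 + 29 + 10 + 2 = 164.
Total exposure: 5 + 4.5 + 7 + 4 + 5.5 + 6 + 3.5 + 1.5 = 37 days.
Posterior: α' = 30 + 164 = 194, β' = 3 + 37 = 40.
Posterior variance = α'/β'² = 194/1600 = 97/800.

97/800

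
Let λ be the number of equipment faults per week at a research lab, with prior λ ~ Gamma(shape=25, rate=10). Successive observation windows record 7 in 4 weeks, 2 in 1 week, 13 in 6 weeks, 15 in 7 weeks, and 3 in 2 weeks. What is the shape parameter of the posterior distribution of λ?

65

Total count: 7 + 2 + 13 + 15 + 3 = 40.
Total exposure: 4 + 1 + 6 + 7 + 2 = 20 weeks.
The Gamma prior is conjugate for the Poisson rate, so λ | data ~ Gamma(25+40, 10+20) = Gamma(65, 30).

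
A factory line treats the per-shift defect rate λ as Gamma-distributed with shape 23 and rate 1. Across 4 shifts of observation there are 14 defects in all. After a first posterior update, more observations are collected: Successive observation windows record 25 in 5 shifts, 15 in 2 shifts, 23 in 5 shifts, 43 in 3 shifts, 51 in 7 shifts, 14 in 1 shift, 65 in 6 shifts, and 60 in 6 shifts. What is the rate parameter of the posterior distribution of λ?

40

Total count 14 over total exposure 4 shifts.
After the first batch: Gamma(23 + 14, 1 + 4) = Gamma(37, 5).
Total count: 25 + 15 + 23 + 43 + 51 + 14 + 65 + 60 = 296.
Total exposure: 5 + 2 + 5 + 3 + 7 + 1 + 6 + 6 = 35 shifts.
After the second batch: Gamma(37 + 296, 5 + 35) = Gamma(333, 40).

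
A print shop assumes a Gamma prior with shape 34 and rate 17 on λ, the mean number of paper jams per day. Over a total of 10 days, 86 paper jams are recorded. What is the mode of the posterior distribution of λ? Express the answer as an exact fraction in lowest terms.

Total count 86 over total exposure 10 days.
Posterior: α' = 34 + 86 = 120, β' = 17 + 10 = 27.
Posterior mode = (α'−1)/β' = 119/27.

119/27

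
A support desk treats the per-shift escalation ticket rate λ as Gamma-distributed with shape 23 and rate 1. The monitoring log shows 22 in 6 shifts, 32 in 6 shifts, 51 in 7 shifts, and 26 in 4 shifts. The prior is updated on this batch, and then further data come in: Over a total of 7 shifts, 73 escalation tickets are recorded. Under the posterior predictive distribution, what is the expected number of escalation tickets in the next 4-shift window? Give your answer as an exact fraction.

Total count: 22 + 32 + 51 + 26 = 131.
Total exposure: 6 + 6 + 7 + 4 = 23 shifts.
After the first batch: Gamma(23 + 131, 1 + 23) = Gamma(154, 24).
Total count 73 over total exposure 7 shifts.
After the second batch: Gamma(154 + 73, 24 + 7) = Gamma(227, 31).
Predictive mean over a 4-shift window = T·E[λ|data] = 4·227/31 = 908/31.

908/31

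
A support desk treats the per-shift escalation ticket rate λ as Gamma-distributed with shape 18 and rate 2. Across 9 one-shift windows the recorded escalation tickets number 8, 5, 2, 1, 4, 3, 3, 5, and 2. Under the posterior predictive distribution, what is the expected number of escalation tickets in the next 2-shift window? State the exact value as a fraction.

Total count: 8 + 5 + 2 + 1 + 4 + 3 + 3 + 5 + 2 = 33.
Total exposure: 9 shifts.
The Gamma prior is conjugate for the Poisson rate, so λ | data ~ Gamma(18+33, 2+9) = Gamma(51, 11).
Predictive mean over a 2-shift window = T·E[λ|data] = 2·51/11 = 102/11.

102/11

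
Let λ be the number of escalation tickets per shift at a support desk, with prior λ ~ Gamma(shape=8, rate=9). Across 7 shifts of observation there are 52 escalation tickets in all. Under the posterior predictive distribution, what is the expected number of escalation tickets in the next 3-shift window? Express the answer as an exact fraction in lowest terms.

45/4

Total count 52 over total exposure 7 shifts.
The Gamma prior is conjugate for the Poisson rate, so λ | data ~ Gamma(8+52, 9+7) = Gamma(60, 16).
Predictive mean over a 3-shift window = T·E[λ|data] = 3·60/16 = 45/4.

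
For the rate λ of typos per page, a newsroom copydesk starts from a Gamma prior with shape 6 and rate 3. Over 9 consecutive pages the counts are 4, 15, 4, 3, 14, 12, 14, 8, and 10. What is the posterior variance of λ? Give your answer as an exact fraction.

5/8

Total count: 4 + 15 + 4 + 3 + 14 + 12 + 14 + 8 + 10 = 84.
Total exposure: 9 pages.
Conjugate update: add total count to the shape and total exposure to the rate, giving Gamma(90, 12).
Posterior variance = α'/β'² = 90/144 = 5/8.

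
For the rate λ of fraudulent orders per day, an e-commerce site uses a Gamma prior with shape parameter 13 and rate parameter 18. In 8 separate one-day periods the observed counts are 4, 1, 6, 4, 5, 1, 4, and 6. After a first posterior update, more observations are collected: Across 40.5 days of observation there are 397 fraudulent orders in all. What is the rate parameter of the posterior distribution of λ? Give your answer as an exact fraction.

133/2

Total count: 4 + 1 + 6 + 4 + 5 + 1 + 4 + 6 = 31.
Total exposure: 8 days.
After the first batch: Gamma(13 + 31, 18 + 8) = Gamma(44, 26).
Total count 397 over total exposure 40.5 days.
After the second batch: Gamma(44 + 397, 26 + 40.5) = Gamma(441, 133/2).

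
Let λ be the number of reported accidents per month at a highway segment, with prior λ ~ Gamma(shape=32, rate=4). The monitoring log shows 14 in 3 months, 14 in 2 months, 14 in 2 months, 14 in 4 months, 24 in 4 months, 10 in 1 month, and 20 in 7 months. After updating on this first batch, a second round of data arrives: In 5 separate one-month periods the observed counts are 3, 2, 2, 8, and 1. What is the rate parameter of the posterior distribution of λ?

Total count: 14 + 14 + 14 + 14 + 24 + 10 + 20 = 110.
Total exposure: 3 + 2 + 2 + 4 + 4 + 1 + 7 = 23 months.
After the first batch: Gamma(32 + 110, 4 + 23) = Gamma(142, 27).
Total count: 3 + 2 + 2 + 8 + 1 = 16.
Total exposure: 5 months.
After the second batch: Gamma(142 + 16, 27 + 5) = Gamma(158, 32).

32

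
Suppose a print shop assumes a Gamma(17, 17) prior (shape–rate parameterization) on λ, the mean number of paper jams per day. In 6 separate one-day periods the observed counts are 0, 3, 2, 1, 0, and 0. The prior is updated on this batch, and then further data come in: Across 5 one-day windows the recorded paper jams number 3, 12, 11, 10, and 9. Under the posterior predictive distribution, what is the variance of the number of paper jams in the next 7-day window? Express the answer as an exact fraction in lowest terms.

85/4

Total count: 0 + 3 + 2 + 1 + 0 + 0 = 6.
Total exposure: 6 days.
After the first batch: Gamma(17 + 6, 17 + 6) = Gamma(23, 23).
Total count: 3 + 12 + 11 + 10 + 9 = 45.
Total exposure: 5 days.
After the second batch: Gamma(23 + 45, 23 + 5) = Gamma(68, 28).
The posterior predictive for a window of length T is Negative Binomial with variance T·α'·(β'+T)/β'² = 7·68·35/784 = 85/4.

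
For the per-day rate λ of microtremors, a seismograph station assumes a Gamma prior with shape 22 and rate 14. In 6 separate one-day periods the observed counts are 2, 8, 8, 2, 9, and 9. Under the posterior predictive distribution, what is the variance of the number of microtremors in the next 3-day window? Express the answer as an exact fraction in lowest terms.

207/20

Total count: 2 + 8 + 8 + 2 + 9 + 9 = 38.
Total exposure: 6 days.
Gamma(α, β) with Poisson data over total exposure Σt gives posterior Gamma(α+Σx, β+Σt) = Gamma(60, 20).
The posterior predictive for a window of length T is Negative Binomial with variance T·α'·(β'+T)/β'² = 3·60·23/400 = 207/20.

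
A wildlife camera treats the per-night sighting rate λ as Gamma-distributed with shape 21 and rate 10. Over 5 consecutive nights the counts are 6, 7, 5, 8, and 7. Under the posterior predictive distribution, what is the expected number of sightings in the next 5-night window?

Total count: 6 + 7 + 5 + 8 + 7 = 33.
Total exposure: 5 nights.
Conjugate update: add total count to the shape and total exposure to the rate, giving Gamma(54, 15).
Predictive mean over a 5-night window = T·E[λ|data] = 5·54/15 = 18.

18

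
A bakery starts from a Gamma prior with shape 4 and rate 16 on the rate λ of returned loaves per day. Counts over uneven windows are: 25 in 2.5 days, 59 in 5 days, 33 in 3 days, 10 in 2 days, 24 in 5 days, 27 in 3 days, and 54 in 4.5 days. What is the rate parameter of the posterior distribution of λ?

41

Total count: 25 + 59 + 33 + 10 + 24 + 27 + 54 = 232.
Total exposure: 2.5 + 5 + 3 + 2 + 5 + 3 + 4.5 = 25 days.
Gamma(α, β) with Poisson data over total exposure Σt gives posterior Gamma(α+Σx, β+Σt) = Gamma(236, 41).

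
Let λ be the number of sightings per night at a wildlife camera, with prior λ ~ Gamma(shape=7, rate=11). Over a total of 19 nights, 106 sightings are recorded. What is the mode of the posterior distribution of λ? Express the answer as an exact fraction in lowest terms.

Total count 106 over total exposure 19 nights.
The Gamma prior is conjugate for the Poisson rate, so λ | data ~ Gamma(7+106, 11+19) = Gamma(113, 30).
Posterior mode = (α'−1)/β' = 112/30 = 56/15.

56/15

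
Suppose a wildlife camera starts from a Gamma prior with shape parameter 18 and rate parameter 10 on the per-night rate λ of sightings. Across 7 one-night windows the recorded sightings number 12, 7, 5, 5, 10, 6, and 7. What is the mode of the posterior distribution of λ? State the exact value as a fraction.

Total count: 12 + 7 + 5 + 5 + 10 + 6 + 7 = 52.
Total exposure: 7 nights.
The Gamma prior is conjugate for the Poisson rate, so λ | data ~ Gamma(18+52, 10+7) = Gamma(70, 17).
Posterior mode = (α'−1)/β' = 69/17.

69/17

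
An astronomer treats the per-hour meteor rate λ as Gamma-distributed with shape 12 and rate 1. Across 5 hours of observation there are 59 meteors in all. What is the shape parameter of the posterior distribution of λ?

71

Total count 59 over total exposure 5 hours.
The Gamma prior is conjugate for the Poisson rate, so λ | data ~ Gamma(12+59, 1+5) = Gamma(71, 6).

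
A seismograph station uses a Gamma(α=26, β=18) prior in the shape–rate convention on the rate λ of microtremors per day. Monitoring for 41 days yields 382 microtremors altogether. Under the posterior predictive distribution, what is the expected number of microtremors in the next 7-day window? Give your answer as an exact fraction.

Total count 382 over total exposure 41 days.
Gamma(α, β) with Poisson data over total exposure Σt gives posterior Gamma(α+Σx, β+Σt) = Gamma(408, 59).
Predictive mean over a 7-day window = T·E[λ|data] = 7·408/59 = 2856/59.

2856/59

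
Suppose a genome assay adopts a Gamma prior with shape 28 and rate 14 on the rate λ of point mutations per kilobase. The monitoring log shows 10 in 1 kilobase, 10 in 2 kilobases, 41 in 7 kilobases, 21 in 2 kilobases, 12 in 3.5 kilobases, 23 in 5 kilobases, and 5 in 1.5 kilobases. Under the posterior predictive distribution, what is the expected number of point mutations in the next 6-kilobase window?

Total count: 10 + 10 + 41 + 21 + 12 + 23 + 5 = 122.
Total exposure: 1 + 2 + 7 + 2 + 3.5 + 5 + 1.5 = 22 kilobases.
Gamma(α, β) with Poisson data over total exposure Σt gives posterior Gamma(α+Σx, β+Σt) = Gamma(150, 36).
Predictive mean over a 6-kilobase window = T·E[λ|data] = 6·150/36 = 25.

25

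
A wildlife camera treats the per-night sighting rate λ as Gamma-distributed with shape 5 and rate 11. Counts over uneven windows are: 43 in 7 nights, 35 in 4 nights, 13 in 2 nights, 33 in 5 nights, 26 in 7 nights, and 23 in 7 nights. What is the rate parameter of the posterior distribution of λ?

Total count: 43 + 35 + 13 + 33 + 26 + 23 = 173.
Total exposure: 7 + 4 + 2 + 5 + 7 + 7 = 32 nights.
The Gamma prior is conjugate for the Poisson rate, so λ | data ~ Gamma(5+173, 11+32) = Gamma(178, 43).

43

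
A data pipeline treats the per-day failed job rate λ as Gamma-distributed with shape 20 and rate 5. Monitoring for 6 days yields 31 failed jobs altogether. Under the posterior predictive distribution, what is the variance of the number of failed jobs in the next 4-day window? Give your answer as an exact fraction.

Total count 31 over total exposure 6 days.
Gamma(α, β) with Poisson data over total exposure Σt gives posterior Gamma(α+Σx, β+Σt) = Gamma(51, 11).
The posterior predictive for a window of length T is Negative Binomial with variance T·α'·(β'+T)/β'² = 4·51·15/121 = 3060/121.

3060/121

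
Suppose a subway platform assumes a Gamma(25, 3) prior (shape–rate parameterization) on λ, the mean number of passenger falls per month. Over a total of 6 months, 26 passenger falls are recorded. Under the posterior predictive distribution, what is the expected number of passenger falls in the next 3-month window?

Total count 26 over total exposure 6 months.
The Gamma prior is conjugate for the Poisson rate, so λ | data ~ Gamma(25+26, 3+6) = Gamma(51, 9).
Predictive mean over a 3-month window = T·E[λ|data] = 3·51/9 = 17.

17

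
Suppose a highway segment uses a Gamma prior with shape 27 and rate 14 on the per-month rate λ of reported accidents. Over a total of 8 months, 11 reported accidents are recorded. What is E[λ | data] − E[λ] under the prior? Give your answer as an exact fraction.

-31/154

Total count 11 over total exposure 8 months.
Conjugate update: add total count to the shape and total exposure to the rate, giving Gamma(38, 22).
Posterior mean = 38/22 = 19/11; prior mean = 27/14 = 27/14. Difference = 19/11 − 27/14 = -31/154.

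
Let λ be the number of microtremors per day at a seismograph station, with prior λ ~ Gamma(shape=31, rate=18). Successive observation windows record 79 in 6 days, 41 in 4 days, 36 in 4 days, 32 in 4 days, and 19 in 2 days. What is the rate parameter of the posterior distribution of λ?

38

Total count: 79 + 41 + 36 + 32 + 19 = 207.
Total exposure: 6 + 4 + 4 + 4 + 2 = 20 days.
Conjugate update: add total count to the shape and total exposure to the rate, giving Gamma(238, 38).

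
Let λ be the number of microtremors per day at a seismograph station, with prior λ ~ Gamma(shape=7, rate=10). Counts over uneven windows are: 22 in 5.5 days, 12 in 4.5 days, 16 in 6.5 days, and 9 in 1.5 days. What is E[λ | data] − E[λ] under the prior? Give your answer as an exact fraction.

58/35

Total count: 22 + 12 + 16 + 9 = 59.
Total exposure: 5.5 + 4.5 + 6.5 + 1.5 = 18 days.
By Gamma–Poisson conjugacy, the posterior is Gamma(α + Σx, β + Σt) = Gamma(7 + 59, 10 + 18) = Gamma(66, 28).
Posterior mean = 66/28 = 33/14; prior mean = 7/10 = 7/10. Difference = 33/14 − 7/10 = 58/35.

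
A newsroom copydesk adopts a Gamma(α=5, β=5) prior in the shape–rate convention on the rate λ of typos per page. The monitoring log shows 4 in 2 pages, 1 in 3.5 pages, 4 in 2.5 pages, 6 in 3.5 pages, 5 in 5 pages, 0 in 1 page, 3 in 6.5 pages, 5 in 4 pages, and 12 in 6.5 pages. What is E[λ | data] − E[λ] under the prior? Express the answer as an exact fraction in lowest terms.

11/79

Total count: 4 + 1 + 4 + 6 + 5 + 0 + 3 + 5 + 12 = 40.
Total exposure: 2 + 3.5 + 2.5 + 3.5 + 5 + 1 + 6.5 + 4 + 6.5 = 34.5 pages.
Posterior: α' = 5 + 40 = 45, β' = 5 + 34.5 = 79/2.
Posterior mean = 45/(79/2) = 90/79; prior mean = 5/5 = 1. Difference = 90/79 − 1 = 11/79.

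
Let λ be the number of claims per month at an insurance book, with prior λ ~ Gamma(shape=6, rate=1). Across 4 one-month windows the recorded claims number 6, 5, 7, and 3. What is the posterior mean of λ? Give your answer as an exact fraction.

Total count: 6 + 5 + 7 + 3 = 21.
Total exposure: 4 months.
Posterior: α' = 6 + 21 = 27, β' = 1 + 4 = 5.
Posterior mean = α'/β' = 27/5.

27/5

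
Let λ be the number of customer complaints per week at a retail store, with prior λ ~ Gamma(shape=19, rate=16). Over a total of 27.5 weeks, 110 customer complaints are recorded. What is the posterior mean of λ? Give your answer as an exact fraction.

86/29

Total count 110 over total exposure 27.5 weeks.
Conjugate update: add total count to the shape and total exposure to the rate, giving Gamma(129, 87/2).
Posterior mean = α'/β' = 129/(87/2) = 86/29.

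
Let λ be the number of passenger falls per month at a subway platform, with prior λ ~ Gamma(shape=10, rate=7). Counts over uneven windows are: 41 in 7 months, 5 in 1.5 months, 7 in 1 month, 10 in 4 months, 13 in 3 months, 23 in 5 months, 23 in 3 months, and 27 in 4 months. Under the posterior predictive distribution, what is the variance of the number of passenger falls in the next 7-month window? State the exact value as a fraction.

Total count: 41 + 5 + 7 + 10 + 13 + 23 + 23 + 27 = 149.
Total exposure: 7 + 1.5 + 1 + 4 + 3 + 5 + 3 + 4 = 28.5 months.
Conjugate update: add total count to the shape and total exposure to the rate, giving Gamma(159, 71/2).
The posterior predictive for a window of length T is Negative Binomial with variance T·α'·(β'+T)/β'² = 7·159·(85/2)/(5041/4) = 189210/5041.

189210/5041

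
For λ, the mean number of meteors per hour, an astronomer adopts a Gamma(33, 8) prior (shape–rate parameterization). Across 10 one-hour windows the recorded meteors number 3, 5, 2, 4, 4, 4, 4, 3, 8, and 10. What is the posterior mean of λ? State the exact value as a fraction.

Total count: 3 + 5 + 2 + 4 + 4 + 4 + 4 + 3 + 8 + 10 = 47.
Total exposure: 10 hours.
Posterior: α' = 33 + 47 = 80, β' = 8 + 10 = 18.
Posterior mean = α'/β' = 80/18 = 40/9.

40/9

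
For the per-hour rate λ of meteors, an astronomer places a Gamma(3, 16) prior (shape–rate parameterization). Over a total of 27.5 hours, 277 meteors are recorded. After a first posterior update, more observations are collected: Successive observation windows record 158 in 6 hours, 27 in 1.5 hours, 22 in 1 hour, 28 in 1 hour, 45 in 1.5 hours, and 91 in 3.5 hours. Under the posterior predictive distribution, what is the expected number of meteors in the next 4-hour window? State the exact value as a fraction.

Total count 277 over total exposure 27.5 hours.
After the first batch: Gamma(3 + 277, 16 + 27.5) = Gamma(280, 87/2).
Total count: 158 + 27 + 22 + 28 + 45 + 91 = 371.
Total exposure: 6 + 1.5 + 1 + 1 + 1.5 + 3.5 = 14.5 hours.
After the second batch: Gamma(280 + 371, 87/2 + 14.5) = Gamma(651, 58).
Predictive mean over a 4-hour window = T·E[λ|data] = 4·651/58 = 1302/29.

1302/29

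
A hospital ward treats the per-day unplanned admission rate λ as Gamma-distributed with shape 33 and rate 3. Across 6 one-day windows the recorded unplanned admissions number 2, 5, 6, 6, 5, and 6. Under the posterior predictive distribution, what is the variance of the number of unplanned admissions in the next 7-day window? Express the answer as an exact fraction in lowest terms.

Total count: 2 + 5 + 6 + 6 + 5 + 6 = 30.
Total exposure: 6 days.
The Gamma prior is conjugate for the Poisson rate, so λ | data ~ Gamma(33+30, 3+6) = Gamma(63, 9).
The posterior predictive for a window of length T is Negative Binomial with variance T·α'·(β'+T)/β'² = 7·63·16/81 = 784/9.

784/9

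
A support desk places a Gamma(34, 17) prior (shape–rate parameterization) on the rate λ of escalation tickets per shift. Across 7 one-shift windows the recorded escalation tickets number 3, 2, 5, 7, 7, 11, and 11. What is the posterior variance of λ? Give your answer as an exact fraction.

5/36

Total count: 3 + 2 + 5 + 7 + 7 + 11 + 11 = 46.
Total exposure: 7 shifts.
Gamma(α, β) with Poisson data over total exposure Σt gives posterior Gamma(α+Σx, β+Σt) = Gamma(80, 24).
Posterior variance = α'/β'² = 80/576 = 5/36.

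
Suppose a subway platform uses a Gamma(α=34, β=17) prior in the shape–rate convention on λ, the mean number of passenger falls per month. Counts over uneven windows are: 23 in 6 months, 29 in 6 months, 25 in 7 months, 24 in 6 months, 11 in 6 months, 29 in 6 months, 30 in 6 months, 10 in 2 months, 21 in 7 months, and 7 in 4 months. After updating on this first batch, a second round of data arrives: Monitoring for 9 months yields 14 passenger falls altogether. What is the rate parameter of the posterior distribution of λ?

Total count: 23 + 29 + 25 + 24 + 11 + 29 + 30 + 10 + 21 + 7 = 209.
Total exposure: 6 + 6 + 7 + 6 + 6 + 6 + 6 + 2 + 7 + 4 = 56 months.
After the first batch: Gamma(34 + 209, 17 + 56) = Gamma(243, 73).
Total count 14 over total exposure 9 months.
After the second batch: Gamma(243 + 14, 73 + 9) = Gamma(257, 82).

82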